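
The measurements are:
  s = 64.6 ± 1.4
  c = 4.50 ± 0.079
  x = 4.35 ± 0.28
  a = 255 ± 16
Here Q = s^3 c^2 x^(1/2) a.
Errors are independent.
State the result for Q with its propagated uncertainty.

(2.90 ± 0.297) × 10^9

Relative error in a monomial: (δQ/Q)² = Σ (nᵢ · δxᵢ/xᵢ)².
  (3·δs/s)² = (3×0.0217)² = 0.00423;  (2·δc/c)² = (2×0.0176)² = 0.00123;  (½·δx/x)² = (0.5×0.0644)² = 0.00104;  (1·δa/a)² = (1×0.0627)² = 0.00394
δQ/Q = √(0.0104) = 0.102
Q = 2.9e+09, so δQ = 0.102 × 2.9e+09 = 2.97e+08.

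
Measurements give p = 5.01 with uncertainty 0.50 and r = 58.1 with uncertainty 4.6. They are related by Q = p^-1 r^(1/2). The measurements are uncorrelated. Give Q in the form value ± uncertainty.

1.52 ± 0.163

Since Q is a product/quotient, work with relative uncertainties:
  (-1·δp/p)² = (-1×0.0998)² = 0.00996;  (½·δr/r)² = (0.5×0.0792)² = 0.00157
δQ/Q = √(0.0115) = 0.107
Q = 1.52, so δQ = 0.107 × 1.52 = 0.163.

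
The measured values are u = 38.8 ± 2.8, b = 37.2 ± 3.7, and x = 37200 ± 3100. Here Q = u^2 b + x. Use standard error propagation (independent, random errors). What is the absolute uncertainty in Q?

10300

Let p = u^2·b = 56000. δp/p = √((2·δu/u)² + (1·δb/b)²) = √(0.0208 + 0.00989) = 0.175, so δp = 9820.
Q = p + x: δQ = √(δp² + δx²) = √(9.64e+07 + 9.61e+06) = 10300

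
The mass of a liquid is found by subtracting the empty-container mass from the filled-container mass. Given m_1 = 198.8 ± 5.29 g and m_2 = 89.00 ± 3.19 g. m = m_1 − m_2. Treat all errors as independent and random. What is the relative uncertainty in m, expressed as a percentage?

For a sum/difference, combine absolute errors in quadrature:
  (δm_1)² = 28.0;  (δm_2)² = 10.2
δm = √(38.2) = 6.18 g
m = 109.8 g, so δm/m = 6.18/109.8 = 0.0563.

5.63%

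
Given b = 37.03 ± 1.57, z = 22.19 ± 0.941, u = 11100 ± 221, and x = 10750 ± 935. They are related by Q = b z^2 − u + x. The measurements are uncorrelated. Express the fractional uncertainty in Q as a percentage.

11.1%

Let p = b·z^2 = 18230. δp/p = √((1·δb/b)² + (2·δz/z)²) = √(0.00180 + 0.00719) = 0.0948, so δp = 1730.
Q = p − u + x: δQ = √(δp² + δu² + δx²) = √(2.99e+06 + 48800 + 8.74e+05) = 1980
Q = 17880, so δQ/Q = 1980/17880 = 0.111.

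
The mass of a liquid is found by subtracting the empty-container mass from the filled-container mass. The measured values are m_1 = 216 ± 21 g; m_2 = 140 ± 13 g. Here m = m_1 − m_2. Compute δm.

24.7 g

m is a linear combination, so absolute uncertainties add in quadrature:
  (δm_1)² = 441;  (δm_2)² = 169
δm = √(610) = 24.7 g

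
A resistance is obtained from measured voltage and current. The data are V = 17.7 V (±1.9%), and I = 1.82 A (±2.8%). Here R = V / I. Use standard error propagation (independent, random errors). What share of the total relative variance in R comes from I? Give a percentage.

68.5%

(δR/R)² = (1·δV/V)² + (-1·δI/I)²
  V term: (1×0.0190)² = 0.000361
  I term: (-1×0.0280)² = 0.000784
Total = 0.00114. Share from I = 0.000784/0.00114 = 0.685.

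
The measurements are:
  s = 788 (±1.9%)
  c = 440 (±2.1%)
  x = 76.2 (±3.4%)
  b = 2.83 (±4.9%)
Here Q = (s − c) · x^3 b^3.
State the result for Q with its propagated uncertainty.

(3.49 ± 0.649) × 10^9

Let u = s − c = 348. δu = √(δs² + δc²) = √(224 + 85.4) = 17.6, so δu/u = 0.0506.
Q is then a monomial in u, x, b:
δQ/Q = √((δu/u)² + (3·δx/x)² + (3·δb/b)²) = √(0.00256 + 0.0104 + 0.0216) = 0.186
Q = 3.49e+09, so δQ = 0.186 × 3.49e+09 = 6.49e+08.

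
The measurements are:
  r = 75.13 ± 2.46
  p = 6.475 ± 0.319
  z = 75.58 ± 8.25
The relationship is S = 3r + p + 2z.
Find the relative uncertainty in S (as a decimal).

Each term contributes (cᵢ δxᵢ)² to (δS)²:
  (3·δr)² = 54.5;  (δp)² = 0.102;  (2·δz)² = 272
δS = √(327) = 18.1
S = 383.0, so δS/S = 18.1/383.0 = 0.0472.

0.0472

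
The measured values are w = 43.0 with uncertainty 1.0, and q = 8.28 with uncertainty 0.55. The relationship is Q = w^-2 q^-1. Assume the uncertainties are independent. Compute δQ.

5.3e-06

For a monomial Q ∝ w^-2, q^-1, fractional errors add in quadrature:
  (-2·δw/w)² = (-2×0.0233)² = 0.00216;  (-1·δq/q)² = (-1×0.0664)² = 0.00441
δQ/Q = √(0.00658) = 0.0811
Q = 6.53e-05, so δQ = 0.0811 × 6.53e-05 = 5.3e-06.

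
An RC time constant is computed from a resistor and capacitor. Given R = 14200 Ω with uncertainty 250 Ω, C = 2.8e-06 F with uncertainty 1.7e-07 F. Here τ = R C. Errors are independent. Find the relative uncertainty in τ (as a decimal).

τ is a product of powers, so relative uncertainties combine in quadrature:
  (1·δR/R)² = (1×0.0176)² = 0.000310;  (1·δC/C)² = (1×0.0607)² = 0.00369
δτ/τ = √(0.00400) = 0.0632

0.0632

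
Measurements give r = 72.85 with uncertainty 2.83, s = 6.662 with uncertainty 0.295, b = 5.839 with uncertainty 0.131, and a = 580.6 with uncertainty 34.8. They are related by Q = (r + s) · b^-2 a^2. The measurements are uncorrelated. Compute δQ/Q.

0.133

Let u = r + s = 79.51. δu = √(δr² + δs²) = √(8.01 + 0.0870) = 2.85, so δu/u = 0.0358.
Q is then a monomial in u, b, a:
δQ/Q = √((δu/u)² + (-2·δb/b)² + (2·δa/a)²) = √(0.00128 + 0.00201 + 0.0144) = 0.133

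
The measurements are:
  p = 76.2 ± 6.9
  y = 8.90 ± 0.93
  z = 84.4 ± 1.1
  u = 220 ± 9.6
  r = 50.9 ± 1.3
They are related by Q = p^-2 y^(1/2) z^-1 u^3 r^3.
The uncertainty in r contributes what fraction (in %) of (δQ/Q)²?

10.0%

(δQ/Q)² = (-2·δp/p)² + (½·δy/y)² + (-1·δz/z)² + (3·δu/u)² + (3·δr/r)²
  p term: (-2×0.0906)² = 0.0328
  y term: (0.5×0.104)² = 0.00273
  z term: (-1×0.0130)² = 0.000170
  u term: (3×0.0436)² = 0.0171
  r term: (3×0.0255)² = 0.00587
Total = 0.0587. Share from r = 0.00587/0.0587 = 0.100.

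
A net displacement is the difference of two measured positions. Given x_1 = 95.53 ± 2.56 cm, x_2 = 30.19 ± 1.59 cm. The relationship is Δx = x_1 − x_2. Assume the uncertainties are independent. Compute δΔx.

3.01 cm

Sums and differences: (δΔx)² = Σ (cᵢ δxᵢ)².
  (δx_1)² = 6.55;  (δx_2)² = 2.53
δΔx = √(9.08) = 3.01 cm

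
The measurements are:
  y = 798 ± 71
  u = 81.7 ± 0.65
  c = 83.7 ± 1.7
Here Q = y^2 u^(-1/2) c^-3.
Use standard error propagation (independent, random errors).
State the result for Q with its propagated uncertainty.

0.120 ± 0.0226

Since Q is a product/quotient, work with relative uncertainties:
  (2·δy/y)² = (2×0.0890)² = 0.0317;  (−½·δu/u)² = (-0.5×0.00796)² = 1.58e-05;  (-3·δc/c)² = (-3×0.0203)² = 0.00371
δQ/Q = √(0.0354) = 0.188
Q = 0.120, so δQ = 0.188 × 0.120 = 0.0226.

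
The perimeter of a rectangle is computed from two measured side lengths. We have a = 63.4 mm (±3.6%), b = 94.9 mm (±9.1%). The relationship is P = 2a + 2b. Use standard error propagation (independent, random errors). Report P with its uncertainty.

P is a linear combination, so absolute uncertainties add in quadrature:
  (2·δa)² = 20.8;  (2·δb)² = 298
δP = √(319) = 17.9 mm
P = 317 mm.

317 ± 17.9 mm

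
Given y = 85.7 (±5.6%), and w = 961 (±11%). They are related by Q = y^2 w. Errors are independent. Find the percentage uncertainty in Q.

15.7%

Each factor contributes (exponent × relative error)² to (δQ/Q)²:
  (2·δy/y)² = (2×0.0560)² = 0.0125;  (1·δw/w)² = (1×0.110)² = 0.0121
δQ/Q = √(0.0246) = 0.157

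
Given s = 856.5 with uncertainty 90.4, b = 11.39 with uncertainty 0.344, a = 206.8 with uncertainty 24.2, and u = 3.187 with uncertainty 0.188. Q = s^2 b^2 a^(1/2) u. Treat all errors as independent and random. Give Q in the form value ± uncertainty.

Q is a product of powers, so relative uncertainties combine in quadrature:
  (2·δs/s)² = (2×0.106)² = 0.0446;  (2·δb/b)² = (2×0.0302)² = 0.00365;  (½·δa/a)² = (0.5×0.117)² = 0.00342;  (1·δu/u)² = (1×0.0590)² = 0.00348
δQ/Q = √(0.0551) = 0.235
Q = 4.362e+09, so δQ = 0.235 × 4.362e+09 = 1.02e+09.

(4.362 ± 1.02) × 10^9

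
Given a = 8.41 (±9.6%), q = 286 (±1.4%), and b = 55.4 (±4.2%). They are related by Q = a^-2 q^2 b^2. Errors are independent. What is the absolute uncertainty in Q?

7.5e+05

Each factor contributes (exponent × relative error)² to (δQ/Q)²:
  (-2·δa/a)² = (-2×0.0960)² = 0.0369;  (2·δq/q)² = (2×0.0140)² = 0.000784;  (2·δb/b)² = (2×0.0420)² = 0.00706
δQ/Q = √(0.0447) = 0.211
Q = 3.55e+06, so δQ = 0.211 × 3.55e+06 = 7.5e+05.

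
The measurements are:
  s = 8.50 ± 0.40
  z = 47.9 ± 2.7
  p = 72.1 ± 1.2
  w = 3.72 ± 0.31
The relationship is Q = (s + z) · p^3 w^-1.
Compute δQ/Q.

0.109

Let u = s + z = 56.4. δu = √(δs² + δz²) = √(0.160 + 7.29) = 2.73, so δu/u = 0.0484.
Q is then a monomial in u, p, w:
δQ/Q = √((δu/u)² + (3·δp/p)² + (-1·δw/w)²) = √(0.00234 + 0.00249 + 0.00694) = 0.109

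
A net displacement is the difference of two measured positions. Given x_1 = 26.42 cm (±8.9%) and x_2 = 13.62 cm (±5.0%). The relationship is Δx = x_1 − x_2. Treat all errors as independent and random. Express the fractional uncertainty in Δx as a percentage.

For a sum/difference, combine absolute errors in quadrature:
  (δx_1)² = 5.53;  (δx_2)² = 0.464
δΔx = √(5.99) = 2.45 cm
Δx = 12.80 cm, so δΔx/Δx = 2.45/12.80 = 0.191.

19.1%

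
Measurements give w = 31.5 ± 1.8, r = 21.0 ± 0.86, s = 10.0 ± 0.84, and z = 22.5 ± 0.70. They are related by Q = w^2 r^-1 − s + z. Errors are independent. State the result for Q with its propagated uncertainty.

Let p = w^2·r^-1 = 47.2. δp/p = √((2·δw/w)² + (-1·δr/r)²) = √(0.0131 + 0.00168) = 0.121, so δp = 5.74.
Q = p − s + z: δQ = √(δp² + δs² + δz²) = √(32.9 + 0.706 + 0.490) = 5.84
Q = 59.8.

59.8 ± 5.84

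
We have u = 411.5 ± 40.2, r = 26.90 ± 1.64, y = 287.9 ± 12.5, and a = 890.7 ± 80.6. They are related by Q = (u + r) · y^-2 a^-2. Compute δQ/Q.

0.221

Let w = u + r = 438.4. δw = √(δu² + δr²) = √(1620 + 2.69) = 40.2, so δw/w = 0.0918.
Q is then a monomial in w, y, a:
δQ/Q = √((δw/w)² + (-2·δy/y)² + (-2·δa/a)²) = √(0.00842 + 0.00754 + 0.0328) = 0.221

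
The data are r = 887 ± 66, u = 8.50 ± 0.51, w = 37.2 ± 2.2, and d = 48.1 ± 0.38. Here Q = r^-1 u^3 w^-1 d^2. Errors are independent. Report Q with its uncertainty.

Relative error in a monomial: (δQ/Q)² = Σ (nᵢ · δxᵢ/xᵢ)².
  (-1·δr/r)² = (-1×0.0744)² = 0.00554;  (3·δu/u)² = (3×0.0600)² = 0.0324;  (-1·δw/w)² = (-1×0.0591)² = 0.00350;  (2·δd/d)² = (2×0.00790)² = 0.000250
δQ/Q = √(0.0417) = 0.204
Q = 43.1, so δQ = 0.204 × 43.1 = 8.79.

43.1 ± 8.79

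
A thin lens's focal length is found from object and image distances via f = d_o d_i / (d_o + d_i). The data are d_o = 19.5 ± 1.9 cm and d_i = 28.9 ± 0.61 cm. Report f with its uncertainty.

11.6 ± 0.685 cm

∂f/∂d_o = (d_i/(d_o+d_i))² = 0.357;  ∂f/∂d_i = (d_o/(d_o+d_i))² = 0.162
δf = √((∂f/∂d_o · δd_o)² + (∂f/∂d_i · δd_i)²) = √(0.459 + 0.00980) = 0.685 cm
f = 11.6 cm.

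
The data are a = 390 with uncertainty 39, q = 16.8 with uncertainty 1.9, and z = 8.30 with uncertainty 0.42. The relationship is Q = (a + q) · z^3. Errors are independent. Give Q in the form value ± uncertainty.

Let u = a + q = 407. δu = √(δa² + δq²) = √(1520 + 3.61) = 39.0, so δu/u = 0.0960.
Q is then a monomial in u, z:
δQ/Q = √((δu/u)² + (3·δz/z)²) = √(0.00921 + 0.0230) = 0.180
Q = 2.33e+05, so δQ = 0.180 × 2.33e+05 = 41800.

(2.33 ± 0.418) × 10^5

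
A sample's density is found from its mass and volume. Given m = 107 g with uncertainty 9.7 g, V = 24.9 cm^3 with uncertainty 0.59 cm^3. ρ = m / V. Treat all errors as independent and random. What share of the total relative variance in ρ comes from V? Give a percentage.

6.39%

(δρ/ρ)² = (1·δm/m)² + (-1·δV/V)²
  m term: (1×0.0907)² = 0.00822
  V term: (-1×0.0237)² = 0.000561
Total = 0.00878. Share from V = 0.000561/0.00878 = 0.0639.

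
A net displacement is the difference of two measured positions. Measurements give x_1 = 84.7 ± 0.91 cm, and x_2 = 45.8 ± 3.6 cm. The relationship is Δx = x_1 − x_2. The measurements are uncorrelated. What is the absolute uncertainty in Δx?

3.71 cm

Absolute uncertainties add in quadrature for a linear combination:
  (δx_1)² = 0.828;  (δx_2)² = 13.0
δΔx = √(13.8) = 3.71 cm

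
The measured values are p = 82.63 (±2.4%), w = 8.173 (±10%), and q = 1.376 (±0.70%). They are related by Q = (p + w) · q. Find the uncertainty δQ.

Let u = p + w = 90.80. δu = √(δp² + δw²) = √(3.93 + 0.668) = 2.14, so δu/u = 0.0236.
Q is then a monomial in u, q:
δQ/Q = √((δu/u)² + (1·δq/q)²) = √(0.000558 + 4.9e-05) = 0.0246
Q = 124.9, so δQ = 0.0246 × 124.9 = 3.08.

3.08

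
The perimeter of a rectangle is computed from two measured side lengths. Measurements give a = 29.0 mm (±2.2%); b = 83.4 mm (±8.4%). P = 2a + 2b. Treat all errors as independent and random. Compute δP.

For a sum/difference, combine absolute errors in quadrature:
  (2·δa)² = 1.63;  (2·δb)² = 196
δP = √(198) = 14.1 mm

14.1 mm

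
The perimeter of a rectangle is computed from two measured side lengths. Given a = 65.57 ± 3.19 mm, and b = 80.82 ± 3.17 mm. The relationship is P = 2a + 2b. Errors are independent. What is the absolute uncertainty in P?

8.99 mm

For a sum/difference, combine absolute errors in quadrature:
  (2·δa)² = 40.7;  (2·δb)² = 40.2
δP = √(80.9) = 8.99 mm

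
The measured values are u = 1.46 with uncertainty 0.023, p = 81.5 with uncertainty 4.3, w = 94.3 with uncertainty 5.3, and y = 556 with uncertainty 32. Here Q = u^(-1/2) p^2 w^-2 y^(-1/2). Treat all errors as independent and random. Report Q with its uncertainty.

0.0262 ± 0.00412

Each factor contributes (exponent × relative error)² to (δQ/Q)²:
  (−½·δu/u)² = (-0.5×0.0158)² = 6.2e-05;  (2·δp/p)² = (2×0.0528)² = 0.0111;  (-2·δw/w)² = (-2×0.0562)² = 0.0126;  (−½·δy/y)² = (-0.5×0.0576)² = 0.000828
δQ/Q = √(0.0247) = 0.157
Q = 0.0262, so δQ = 0.157 × 0.0262 = 0.00412.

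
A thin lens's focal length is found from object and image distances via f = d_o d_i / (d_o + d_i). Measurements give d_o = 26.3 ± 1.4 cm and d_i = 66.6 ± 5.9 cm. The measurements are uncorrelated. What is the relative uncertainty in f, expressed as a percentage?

4.57%

∂f/∂d_o = (d_i/(d_o+d_i))² = 0.514;  ∂f/∂d_i = (d_o/(d_o+d_i))² = 0.0801
δf = √((∂f/∂d_o · δd_o)² + (∂f/∂d_i · δd_i)²) = √(0.518 + 0.224) = 0.861 cm
f = 18.9 cm, so δf/f = 0.861/18.9 = 0.0457.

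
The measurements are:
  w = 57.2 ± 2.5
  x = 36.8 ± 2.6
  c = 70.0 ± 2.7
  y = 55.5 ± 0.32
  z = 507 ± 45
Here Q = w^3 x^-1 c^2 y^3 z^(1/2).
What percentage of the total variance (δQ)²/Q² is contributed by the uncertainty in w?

(δQ/Q)² = (3·δw/w)² + (-1·δx/x)² + (2·δc/c)² + (3·δy/y)² + (½·δz/z)²
  w term: (3×0.0437)² = 0.0172
  x term: (-1×0.0707)² = 0.00499
  c term: (2×0.0386)² = 0.00595
  y term: (3×0.00577)² = 0.000299
  z term: (0.5×0.0888)² = 0.00197
Total = 0.0304. Share from w = 0.0172/0.0304 = 0.565.

56.5%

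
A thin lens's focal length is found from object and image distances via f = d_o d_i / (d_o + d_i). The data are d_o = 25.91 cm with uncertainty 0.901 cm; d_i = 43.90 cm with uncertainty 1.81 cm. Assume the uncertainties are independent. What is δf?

∂f/∂d_o = (d_i/(d_o+d_i))² = 0.395;  ∂f/∂d_i = (d_o/(d_o+d_i))² = 0.138
δf = √((∂f/∂d_o · δd_o)² + (∂f/∂d_i · δd_i)²) = √(0.127 + 0.0622) = 0.435 cm

0.435 cm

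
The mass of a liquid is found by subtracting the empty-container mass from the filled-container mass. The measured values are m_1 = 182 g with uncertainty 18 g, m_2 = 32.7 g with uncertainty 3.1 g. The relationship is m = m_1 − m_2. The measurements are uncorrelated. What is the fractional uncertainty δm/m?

Sums and differences: (δm)² = Σ (cᵢ δxᵢ)².
  (δm_1)² = 324;  (δm_2)² = 9.61
δm = √(334) = 18.3 g
m = 149 g, so δm/m = 18.3/149 = 0.122.

0.122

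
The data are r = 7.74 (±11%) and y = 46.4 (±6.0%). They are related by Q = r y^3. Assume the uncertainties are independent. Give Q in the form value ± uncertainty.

Q is a product of powers, so relative uncertainties combine in quadrature:
  (1·δr/r)² = (1×0.110)² = 0.0121;  (3·δy/y)² = (3×0.0600)² = 0.0324
δQ/Q = √(0.0445) = 0.211
Q = 7.73e+05, so δQ = 0.211 × 7.73e+05 = 1.63e+05.

(7.73 ± 1.63) × 10^5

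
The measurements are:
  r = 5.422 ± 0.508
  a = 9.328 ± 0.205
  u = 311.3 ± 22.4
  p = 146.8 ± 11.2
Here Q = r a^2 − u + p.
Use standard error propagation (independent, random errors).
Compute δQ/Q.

0.179

Let w = r·a^2 = 471.8. δw/w = √((1·δr/r)² + (2·δa/a)²) = √(0.00878 + 0.00193) = 0.103, so δw = 48.8.
Q = w − u + p: δQ = √(δw² + δu² + δp²) = √(2380 + 502 + 125) = 54.9
Q = 307.3, so δQ/Q = 54.9/307.3 = 0.179.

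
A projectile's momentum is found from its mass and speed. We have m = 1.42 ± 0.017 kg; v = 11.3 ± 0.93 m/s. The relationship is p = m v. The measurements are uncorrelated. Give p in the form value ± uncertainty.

16.0 ± 1.33 kg·m/s

Since p is a product/quotient, work with relative uncertainties:
  (1·δm/m)² = (1×0.0120)² = 0.000143;  (1·δv/v)² = (1×0.0823)² = 0.00677
δp/p = √(0.00692) = 0.0832
p = 16.0 kg·m/s, so δp = 0.0832 × 16.0 = 1.33 kg·m/s.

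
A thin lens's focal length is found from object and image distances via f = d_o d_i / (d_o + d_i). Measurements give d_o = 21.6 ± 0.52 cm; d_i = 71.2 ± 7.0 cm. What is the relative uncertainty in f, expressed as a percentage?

∂f/∂d_o = (d_i/(d_o+d_i))² = 0.589;  ∂f/∂d_i = (d_o/(d_o+d_i))² = 0.0542
δf = √((∂f/∂d_o · δd_o)² + (∂f/∂d_i · δd_i)²) = √(0.0937 + 0.144) = 0.487 cm
f = 16.6 cm, so δf/f = 0.487/16.6 = 0.0294.

2.94%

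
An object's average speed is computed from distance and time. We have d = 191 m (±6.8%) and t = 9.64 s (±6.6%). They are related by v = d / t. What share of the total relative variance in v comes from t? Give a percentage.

48.5%

(δv/v)² = (1·δd/d)² + (-1·δt/t)²
  d term: (1×0.0680)² = 0.00462
  t term: (-1×0.0660)² = 0.00436
Total = 0.00898. Share from t = 0.00436/0.00898 = 0.485.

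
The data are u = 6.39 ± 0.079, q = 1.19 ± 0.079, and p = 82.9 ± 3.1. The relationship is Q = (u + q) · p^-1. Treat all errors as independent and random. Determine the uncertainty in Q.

0.00368

Let w = u + q = 7.58. δw = √(δu² + δq²) = √(0.00624 + 0.00624) = 0.112, so δw/w = 0.0147.
Q is then a monomial in w, p:
δQ/Q = √((δw/w)² + (-1·δp/p)²) = √(0.000217 + 0.00140) = 0.0402
Q = 0.0914, so δQ = 0.0402 × 0.0914 = 0.00368.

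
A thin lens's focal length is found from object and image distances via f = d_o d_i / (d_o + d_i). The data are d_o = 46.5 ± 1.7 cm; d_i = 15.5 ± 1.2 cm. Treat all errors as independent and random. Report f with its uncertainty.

∂f/∂d_o = (d_i/(d_o+d_i))² = 0.0625;  ∂f/∂d_i = (d_o/(d_o+d_i))² = 0.562
δf = √((∂f/∂d_o · δd_o)² + (∂f/∂d_i · δd_i)²) = √(0.0113 + 0.456) = 0.683 cm
f = 11.6 cm.

11.6 ± 0.683 cm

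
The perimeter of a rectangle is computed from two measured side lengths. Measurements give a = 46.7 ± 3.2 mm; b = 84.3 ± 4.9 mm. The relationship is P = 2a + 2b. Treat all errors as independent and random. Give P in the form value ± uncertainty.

P is a linear combination, so absolute uncertainties add in quadrature:
  (2·δa)² = 41.0;  (2·δb)² = 96.0
δP = √(137) = 11.7 mm
P = 262 mm.

262 ± 11.7 mm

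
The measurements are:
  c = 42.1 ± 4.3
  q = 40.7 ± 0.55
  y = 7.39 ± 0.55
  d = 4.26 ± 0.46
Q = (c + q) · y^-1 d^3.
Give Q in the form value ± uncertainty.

866 ± 291

Let u = c + q = 82.8. δu = √(δc² + δq²) = √(18.5 + 0.303) = 4.34, so δu/u = 0.0524.
Q is then a monomial in u, y, d:
δQ/Q = √((δu/u)² + (-1·δy/y)² + (3·δd/d)²) = √(0.00274 + 0.00554 + 0.105) = 0.336
Q = 866, so δQ = 0.336 × 866 = 291.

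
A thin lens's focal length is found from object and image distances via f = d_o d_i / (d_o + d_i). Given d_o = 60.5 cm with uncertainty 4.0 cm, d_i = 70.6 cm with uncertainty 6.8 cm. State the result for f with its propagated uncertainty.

∂f/∂d_o = (d_i/(d_o+d_i))² = 0.290;  ∂f/∂d_i = (d_o/(d_o+d_i))² = 0.213
δf = √((∂f/∂d_o · δd_o)² + (∂f/∂d_i · δd_i)²) = √(1.35 + 2.10) = 1.86 cm
f = 32.6 cm.

32.6 ± 1.86 cm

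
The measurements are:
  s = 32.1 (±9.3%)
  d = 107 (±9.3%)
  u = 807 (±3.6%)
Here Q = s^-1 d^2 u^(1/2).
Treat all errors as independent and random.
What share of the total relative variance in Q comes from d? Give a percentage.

(δQ/Q)² = (-1·δs/s)² + (2·δd/d)² + (½·δu/u)²
  s term: (-1×0.0930)² = 0.00865
  d term: (2×0.0930)² = 0.0346
  u term: (0.5×0.0360)² = 0.000324
Total = 0.0436. Share from d = 0.0346/0.0436 = 0.794.

79.4%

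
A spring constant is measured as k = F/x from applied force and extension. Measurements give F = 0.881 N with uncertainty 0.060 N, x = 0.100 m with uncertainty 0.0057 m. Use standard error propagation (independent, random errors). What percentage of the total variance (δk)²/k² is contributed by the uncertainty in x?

(δk/k)² = (1·δF/F)² + (-1·δx/x)²
  F term: (1×0.0681)² = 0.00464
  x term: (-1×0.0570)² = 0.00325
Total = 0.00789. Share from x = 0.00325/0.00789 = 0.412.

41.2%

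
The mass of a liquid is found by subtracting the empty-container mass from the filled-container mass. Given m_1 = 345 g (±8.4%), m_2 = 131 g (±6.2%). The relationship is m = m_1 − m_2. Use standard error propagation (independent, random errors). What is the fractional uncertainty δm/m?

m is a linear combination, so absolute uncertainties add in quadrature:
  (δm_1)² = 840;  (δm_2)² = 66.0
δm = √(906) = 30.1 g
m = 214 g, so δm/m = 30.1/214 = 0.141.

0.141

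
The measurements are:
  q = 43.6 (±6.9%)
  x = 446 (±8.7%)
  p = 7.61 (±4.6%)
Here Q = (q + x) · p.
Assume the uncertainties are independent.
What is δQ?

342

Let u = q + x = 490. δu = √(δq² + δx²) = √(9.05 + 1510) = 38.9, so δu/u = 0.0795.
Q is then a monomial in u, p:
δQ/Q = √((δu/u)² + (1·δp/p)²) = √(0.00632 + 0.00212) = 0.0918
Q = 3730, so δQ = 0.0918 × 3730 = 342.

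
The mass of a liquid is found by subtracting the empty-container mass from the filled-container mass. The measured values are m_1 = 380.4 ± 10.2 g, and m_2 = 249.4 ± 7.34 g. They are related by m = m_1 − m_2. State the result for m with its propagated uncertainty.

m is a linear combination, so absolute uncertainties add in quadrature:
  (δm_1)² = 104;  (δm_2)² = 53.9
δm = √(158) = 12.6 g
m = 131.0 g.

131.0 ± 12.6 g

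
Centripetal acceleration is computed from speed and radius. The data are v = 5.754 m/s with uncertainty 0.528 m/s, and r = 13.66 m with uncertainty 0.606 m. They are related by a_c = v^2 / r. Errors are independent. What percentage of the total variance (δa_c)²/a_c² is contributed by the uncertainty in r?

5.52%

(δa_c/a_c)² = (2·δv/v)² + (-1·δr/r)²
  v term: (2×0.0918)² = 0.0337
  r term: (-1×0.0444)² = 0.00197
Total = 0.0356. Share from r = 0.00197/0.0356 = 0.0552.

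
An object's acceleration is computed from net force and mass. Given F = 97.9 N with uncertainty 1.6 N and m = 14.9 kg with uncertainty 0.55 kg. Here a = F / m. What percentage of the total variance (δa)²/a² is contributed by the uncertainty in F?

16.4%

(δa/a)² = (1·δF/F)² + (-1·δm/m)²
  F term: (1×0.0163)² = 0.000267
  m term: (-1×0.0369)² = 0.00136
Total = 0.00163. Share from F = 0.000267/0.00163 = 0.164.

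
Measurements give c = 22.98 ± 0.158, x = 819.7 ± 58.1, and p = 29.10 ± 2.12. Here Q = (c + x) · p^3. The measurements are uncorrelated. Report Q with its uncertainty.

Let u = c + x = 842.7. δu = √(δc² + δx²) = √(0.0250 + 3380) = 58.1, so δu/u = 0.0689.
Q is then a monomial in u, p:
δQ/Q = √((δu/u)² + (3·δp/p)²) = √(0.00475 + 0.0478) = 0.229
Q = 2.077e+07, so δQ = 0.229 × 2.077e+07 = 4.76e+06.

(2.077 ± 0.476) × 10^7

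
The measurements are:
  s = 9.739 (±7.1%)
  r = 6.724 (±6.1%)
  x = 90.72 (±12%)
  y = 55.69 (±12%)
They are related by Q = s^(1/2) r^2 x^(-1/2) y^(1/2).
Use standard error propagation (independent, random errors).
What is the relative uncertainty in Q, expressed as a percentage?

Q is a product of powers, so relative uncertainties combine in quadrature:
  (½·δs/s)² = (0.5×0.0710)² = 0.00126;  (2·δr/r)² = (2×0.0610)² = 0.0149;  (−½·δx/x)² = (-0.5×0.120)² = 0.00360;  (½·δy/y)² = (0.5×0.120)² = 0.00360
δQ/Q = √(0.0233) = 0.153

15.3%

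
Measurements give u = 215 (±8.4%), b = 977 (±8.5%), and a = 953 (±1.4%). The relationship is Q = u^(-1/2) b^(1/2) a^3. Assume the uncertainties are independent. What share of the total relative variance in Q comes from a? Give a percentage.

(δQ/Q)² = (−½·δu/u)² + (½·δb/b)² + (3·δa/a)²
  u term: (-0.5×0.0840)² = 0.00176
  b term: (0.5×0.0850)² = 0.00181
  a term: (3×0.0140)² = 0.00176
Total = 0.00533. Share from a = 0.00176/0.00533 = 0.331.

33.1%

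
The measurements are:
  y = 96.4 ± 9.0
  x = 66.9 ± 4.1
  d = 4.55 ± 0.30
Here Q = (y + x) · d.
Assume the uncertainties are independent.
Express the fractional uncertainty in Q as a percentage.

8.95%

Let u = y + x = 163. δu = √(δy² + δx²) = √(81.0 + 16.8) = 9.89, so δu/u = 0.0606.
Q is then a monomial in u, d:
δQ/Q = √((δu/u)² + (1·δd/d)²) = √(0.00367 + 0.00435) = 0.0895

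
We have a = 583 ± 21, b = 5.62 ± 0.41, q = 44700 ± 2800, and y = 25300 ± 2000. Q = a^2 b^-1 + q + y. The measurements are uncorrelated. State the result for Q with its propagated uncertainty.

Let p = a^2·b^-1 = 60500. δp/p = √((2·δa/a)² + (-1·δb/b)²) = √(0.00519 + 0.00532) = 0.103, so δp = 6200.
Q = p + q + y: δQ = √(δp² + δq² + δy²) = √(3.84e+07 + 7.84e+06 + 4e+06) = 7090
Q = 1.3e+05.

(1.30 ± 0.0709) × 10^5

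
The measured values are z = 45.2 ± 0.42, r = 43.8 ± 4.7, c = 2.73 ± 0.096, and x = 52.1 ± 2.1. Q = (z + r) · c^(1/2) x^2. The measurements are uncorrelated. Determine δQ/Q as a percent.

Let u = z + r = 89.0. δu = √(δz² + δr²) = √(0.176 + 22.1) = 4.72, so δu/u = 0.0530.
Q is then a monomial in u, c, x:
δQ/Q = √((δu/u)² + (½·δc/c)² + (2·δx/x)²) = √(0.00281 + 0.000309 + 0.00650) = 0.0981

9.81%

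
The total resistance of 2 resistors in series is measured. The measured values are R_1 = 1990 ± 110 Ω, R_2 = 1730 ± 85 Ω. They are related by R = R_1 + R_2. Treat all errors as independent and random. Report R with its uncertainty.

3720 ± 139 Ω

Sums and differences: (δR)² = Σ (cᵢ δxᵢ)².
  (δR_1)² = 12100;  (δR_2)² = 7220
δR = √(19300) = 139 Ω
R = 3720 Ω.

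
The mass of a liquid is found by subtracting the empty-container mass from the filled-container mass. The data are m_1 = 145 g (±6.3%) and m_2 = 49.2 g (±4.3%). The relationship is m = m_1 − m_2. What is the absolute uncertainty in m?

9.38 g

Absolute uncertainties add in quadrature for a linear combination:
  (δm_1)² = 83.4;  (δm_2)² = 4.48
δm = √(87.9) = 9.38 g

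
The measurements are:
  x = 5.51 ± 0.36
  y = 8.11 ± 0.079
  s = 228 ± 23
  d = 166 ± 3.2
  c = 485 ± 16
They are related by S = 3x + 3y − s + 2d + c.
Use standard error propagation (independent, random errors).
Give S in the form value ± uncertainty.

630 ± 28.8

Sums and differences: (δS)² = Σ (cᵢ δxᵢ)².
  (3·δx)² = 1.17;  (3·δy)² = 0.0562;  (δs)² = 529;  (2·δd)² = 41.0;  (δc)² = 256
δS = √(827) = 28.8
S = 630.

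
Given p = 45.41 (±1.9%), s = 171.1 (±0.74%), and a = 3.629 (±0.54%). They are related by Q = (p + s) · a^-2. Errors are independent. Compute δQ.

Let u = p + s = 216.5. δu = √(δp² + δs²) = √(0.744 + 1.60) = 1.53, so δu/u = 0.00708.
Q is then a monomial in u, a:
δQ/Q = √((δu/u)² + (-2·δa/a)²) = √(5.01e-05 + 0.000117) = 0.0129
Q = 16.44, so δQ = 0.0129 × 16.44 = 0.212.

0.212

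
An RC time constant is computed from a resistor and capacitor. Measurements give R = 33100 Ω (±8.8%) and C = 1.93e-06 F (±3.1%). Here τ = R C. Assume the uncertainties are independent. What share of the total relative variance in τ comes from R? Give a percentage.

(δτ/τ)² = (1·δR/R)² + (1·δC/C)²
  R term: (1×0.0880)² = 0.00774
  C term: (1×0.0310)² = 0.000961
Total = 0.00871. Share from R = 0.00774/0.00871 = 0.890.

89.0%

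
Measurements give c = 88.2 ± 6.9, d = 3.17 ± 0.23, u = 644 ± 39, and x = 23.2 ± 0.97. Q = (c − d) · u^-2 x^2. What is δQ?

0.0185

Let w = c − d = 85.0. δw = √(δc² + δd²) = √(47.6 + 0.0529) = 6.90, so δw/w = 0.0812.
Q is then a monomial in w, u, x:
δQ/Q = √((δw/w)² + (-2·δu/u)² + (2·δx/x)²) = √(0.00659 + 0.0147 + 0.00699) = 0.168
Q = 0.110, so δQ = 0.168 × 0.110 = 0.0185.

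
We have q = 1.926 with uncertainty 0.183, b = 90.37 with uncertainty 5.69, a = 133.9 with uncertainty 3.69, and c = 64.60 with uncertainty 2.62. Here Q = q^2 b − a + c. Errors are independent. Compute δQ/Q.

Let p = q^2·b = 335.2. δp/p = √((2·δq/q)² + (1·δb/b)²) = √(0.0361 + 0.00396) = 0.200, so δp = 67.1.
Q = p − a + c: δQ = √(δp² + δa² + δc²) = √(4500 + 13.6 + 6.86) = 67.3
Q = 265.9, so δQ/Q = 67.3/265.9 = 0.253.

0.253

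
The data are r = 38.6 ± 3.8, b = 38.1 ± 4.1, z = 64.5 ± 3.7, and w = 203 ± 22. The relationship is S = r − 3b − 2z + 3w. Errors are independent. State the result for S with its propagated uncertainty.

S is a linear combination, so absolute uncertainties add in quadrature:
  (δr)² = 14.4;  (3·δb)² = 151;  (2·δz)² = 54.8;  (3·δw)² = 4360
δS = √(4580) = 67.6
S = 404.

404 ± 67.6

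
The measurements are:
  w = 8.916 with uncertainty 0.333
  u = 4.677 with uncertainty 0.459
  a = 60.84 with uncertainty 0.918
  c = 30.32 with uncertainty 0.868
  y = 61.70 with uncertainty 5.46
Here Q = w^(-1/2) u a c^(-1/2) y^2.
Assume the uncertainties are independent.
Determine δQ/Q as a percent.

20.4%

Products/powers → add relative errors in quadrature, weighted by exponent:
  (−½·δw/w)² = (-0.5×0.0373)² = 0.000349;  (1·δu/u)² = (1×0.0981)² = 0.00963;  (1·δa/a)² = (1×0.0151)² = 0.000228;  (−½·δc/c)² = (-0.5×0.0286)² = 0.000205;  (2·δy/y)² = (2×0.0885)² = 0.0313
δQ/Q = √(0.0417) = 0.204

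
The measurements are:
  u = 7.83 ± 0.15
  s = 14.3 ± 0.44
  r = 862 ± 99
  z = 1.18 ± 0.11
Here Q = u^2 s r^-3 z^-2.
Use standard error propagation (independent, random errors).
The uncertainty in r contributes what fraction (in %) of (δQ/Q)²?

(δQ/Q)² = (2·δu/u)² + (1·δs/s)² + (-3·δr/r)² + (-2·δz/z)²
  u term: (2×0.0192)² = 0.00147
  s term: (1×0.0308)² = 0.000947
  r term: (-3×0.115)² = 0.119
  z term: (-2×0.0932)² = 0.0348
Total = 0.156. Share from r = 0.119/0.156 = 0.762.

76.2%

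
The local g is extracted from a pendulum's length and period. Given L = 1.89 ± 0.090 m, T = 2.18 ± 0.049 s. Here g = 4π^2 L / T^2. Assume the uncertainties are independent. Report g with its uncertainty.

Each factor contributes (exponent × relative error)² to (δg/g)²:
  (1·δL/L)² = (1×0.0476)² = 0.00227;  (-2·δT/T)² = (-2×0.0225)² = 0.00202
δg/g = √(0.00429) = 0.0655
g = 15.7 m/s^2, so δg = 0.0655 × 15.7 = 1.03 m/s^2.

15.7 ± 1.03 m/s^2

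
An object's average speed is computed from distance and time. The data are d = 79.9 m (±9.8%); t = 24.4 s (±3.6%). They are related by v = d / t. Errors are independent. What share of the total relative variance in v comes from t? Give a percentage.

(δv/v)² = (1·δd/d)² + (-1·δt/t)²
  d term: (1×0.0980)² = 0.00960
  t term: (-1×0.0360)² = 0.00130
Total = 0.0109. Share from t = 0.00130/0.0109 = 0.119.

11.9%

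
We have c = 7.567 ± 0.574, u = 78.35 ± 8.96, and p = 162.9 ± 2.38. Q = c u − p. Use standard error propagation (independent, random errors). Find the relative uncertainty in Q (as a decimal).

0.189

Let w = c·u = 592.9. δw/w = √((1·δc/c)² + (1·δu/u)²) = √(0.00575 + 0.0131) = 0.137, so δw = 81.4.
Q = w − p: δQ = √(δw² + δp²) = √(6620 + 5.66) = 81.4
Q = 430.0, so δQ/Q = 81.4/430.0 = 0.189.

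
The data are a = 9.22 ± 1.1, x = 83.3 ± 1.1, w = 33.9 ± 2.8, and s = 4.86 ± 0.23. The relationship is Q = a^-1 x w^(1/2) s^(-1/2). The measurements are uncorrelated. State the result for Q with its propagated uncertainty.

23.9 ± 3.08

Each factor contributes (exponent × relative error)² to (δQ/Q)²:
  (-1·δa/a)² = (-1×0.119)² = 0.0142;  (1·δx/x)² = (1×0.0132)² = 0.000174;  (½·δw/w)² = (0.5×0.0826)² = 0.00171;  (−½·δs/s)² = (-0.5×0.0473)² = 0.000560
δQ/Q = √(0.0167) = 0.129
Q = 23.9, so δQ = 0.129 × 23.9 = 3.08.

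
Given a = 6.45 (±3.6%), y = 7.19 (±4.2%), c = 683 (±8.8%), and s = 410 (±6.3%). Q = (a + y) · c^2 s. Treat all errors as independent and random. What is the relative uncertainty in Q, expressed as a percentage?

18.9%

Let u = a + y = 13.6. δu = √(δa² + δy²) = √(0.0539 + 0.0912) = 0.381, so δu/u = 0.0279.
Q is then a monomial in u, c, s:
δQ/Q = √((δu/u)² + (2·δc/c)² + (1·δs/s)²) = √(0.000780 + 0.0310 + 0.00397) = 0.189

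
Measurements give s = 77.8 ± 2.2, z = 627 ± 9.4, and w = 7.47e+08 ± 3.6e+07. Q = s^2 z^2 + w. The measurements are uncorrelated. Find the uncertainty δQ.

Let p = s^2·z^2 = 2.38e+09. δp/p = √((2·δs/s)² + (2·δz/z)²) = √(0.00320 + 0.000899) = 0.0640, so δp = 1.52e+08.
Q = p + w: δQ = √(δp² + δw²) = √(2.32e+16 + 1.3e+15) = 1.57e+08

1.57e+08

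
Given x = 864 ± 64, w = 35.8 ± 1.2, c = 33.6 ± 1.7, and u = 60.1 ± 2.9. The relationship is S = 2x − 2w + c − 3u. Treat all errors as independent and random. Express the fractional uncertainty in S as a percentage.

8.50%

Sums and differences: (δS)² = Σ (cᵢ δxᵢ)².
  (2·δx)² = 16400;  (2·δw)² = 5.76;  (δc)² = 2.89;  (3·δu)² = 75.7
δS = √(16500) = 128
S = 1510, so δS/S = 128/1510 = 0.0850.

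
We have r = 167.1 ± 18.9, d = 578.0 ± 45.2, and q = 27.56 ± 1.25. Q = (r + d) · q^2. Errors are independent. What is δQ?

63400

Let u = r + d = 745.1. δu = √(δr² + δd²) = √(357 + 2040) = 49.0, so δu/u = 0.0658.
Q is then a monomial in u, q:
δQ/Q = √((δu/u)² + (2·δq/q)²) = √(0.00432 + 0.00823) = 0.112
Q = 565900, so δQ = 0.112 × 565900 = 63400.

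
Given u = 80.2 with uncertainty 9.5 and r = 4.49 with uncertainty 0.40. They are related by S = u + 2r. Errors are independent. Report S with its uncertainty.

89.2 ± 9.53

S is a linear combination, so absolute uncertainties add in quadrature:
  (δu)² = 90.2;  (2·δr)² = 0.640
δS = √(90.9) = 9.53
S = 89.2.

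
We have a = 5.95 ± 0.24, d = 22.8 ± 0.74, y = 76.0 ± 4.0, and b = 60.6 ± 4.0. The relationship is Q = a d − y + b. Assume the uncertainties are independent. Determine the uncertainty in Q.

Let p = a·d = 136. δp/p = √((1·δa/a)² + (1·δd/d)²) = √(0.00163 + 0.00105) = 0.0518, so δp = 7.02.
Q = p − y + b: δQ = √(δp² + δy² + δb²) = √(49.3 + 16.0 + 16.0) = 9.02

9.02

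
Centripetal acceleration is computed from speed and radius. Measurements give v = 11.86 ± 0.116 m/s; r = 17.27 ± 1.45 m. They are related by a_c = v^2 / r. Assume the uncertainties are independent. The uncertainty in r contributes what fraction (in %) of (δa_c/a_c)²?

(δa_c/a_c)² = (2·δv/v)² + (-1·δr/r)²
  v term: (2×0.00978)² = 0.000383
  r term: (-1×0.0840)² = 0.00705
Total = 0.00743. Share from r = 0.00705/0.00743 = 0.949.

94.9%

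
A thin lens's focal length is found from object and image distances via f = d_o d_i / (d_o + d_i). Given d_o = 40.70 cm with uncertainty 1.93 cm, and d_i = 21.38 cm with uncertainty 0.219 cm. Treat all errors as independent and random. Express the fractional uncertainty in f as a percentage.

1.77%

∂f/∂d_o = (d_i/(d_o+d_i))² = 0.119;  ∂f/∂d_i = (d_o/(d_o+d_i))² = 0.430
δf = √((∂f/∂d_o · δd_o)² + (∂f/∂d_i · δd_i)²) = √(0.0524 + 0.00886) = 0.248 cm
f = 14.02 cm, so δf/f = 0.248/14.02 = 0.0177.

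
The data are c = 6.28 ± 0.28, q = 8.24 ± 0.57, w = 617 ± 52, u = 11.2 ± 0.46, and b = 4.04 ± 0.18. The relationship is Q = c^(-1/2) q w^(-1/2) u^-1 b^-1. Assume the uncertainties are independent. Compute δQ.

0.000303

Each factor contributes (exponent × relative error)² to (δQ/Q)²:
  (−½·δc/c)² = (-0.5×0.0446)² = 0.000497;  (1·δq/q)² = (1×0.0692)² = 0.00479;  (−½·δw/w)² = (-0.5×0.0843)² = 0.00178;  (-1·δu/u)² = (-1×0.0411)² = 0.00169;  (-1·δb/b)² = (-1×0.0446)² = 0.00199
δQ/Q = √(0.0107) = 0.104
Q = 0.00293, so δQ = 0.104 × 0.00293 = 0.000303.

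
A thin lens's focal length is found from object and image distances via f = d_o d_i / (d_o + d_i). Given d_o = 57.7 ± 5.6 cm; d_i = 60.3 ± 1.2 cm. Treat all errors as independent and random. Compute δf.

∂f/∂d_o = (d_i/(d_o+d_i))² = 0.261;  ∂f/∂d_i = (d_o/(d_o+d_i))² = 0.239
δf = √((∂f/∂d_o · δd_o)² + (∂f/∂d_i · δd_i)²) = √(2.14 + 0.0823) = 1.49 cm

1.49 cm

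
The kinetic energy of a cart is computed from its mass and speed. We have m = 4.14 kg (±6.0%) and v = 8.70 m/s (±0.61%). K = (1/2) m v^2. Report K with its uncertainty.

For a monomial K ∝ m, v^2, fractional errors add in quadrature:
  (1·δm/m)² = (1×0.0600)² = 0.00360;  (2·δv/v)² = (2×0.00610)² = 0.000149
δK/K = √(0.00375) = 0.0612
K = 157 J, so δK = 0.0612 × 157 = 9.59 J.

157 ± 9.59 J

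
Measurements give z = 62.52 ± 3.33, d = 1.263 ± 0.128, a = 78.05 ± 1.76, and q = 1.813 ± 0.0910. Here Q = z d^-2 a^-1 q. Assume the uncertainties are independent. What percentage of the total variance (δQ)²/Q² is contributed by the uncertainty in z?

6.04%

(δQ/Q)² = (1·δz/z)² + (-2·δd/d)² + (-1·δa/a)² + (1·δq/q)²
  z term: (1×0.0533)² = 0.00284
  d term: (-2×0.101)² = 0.0411
  a term: (-1×0.0225)² = 0.000508
  q term: (1×0.0502)² = 0.00252
Total = 0.0469. Share from z = 0.00284/0.0469 = 0.0604.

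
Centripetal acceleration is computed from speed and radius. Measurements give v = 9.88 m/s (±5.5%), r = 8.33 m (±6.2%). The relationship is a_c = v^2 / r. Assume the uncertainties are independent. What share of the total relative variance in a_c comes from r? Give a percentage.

24.1%

(δa_c/a_c)² = (2·δv/v)² + (-1·δr/r)²
  v term: (2×0.0550)² = 0.0121
  r term: (-1×0.0620)² = 0.00384
Total = 0.0159. Share from r = 0.00384/0.0159 = 0.241.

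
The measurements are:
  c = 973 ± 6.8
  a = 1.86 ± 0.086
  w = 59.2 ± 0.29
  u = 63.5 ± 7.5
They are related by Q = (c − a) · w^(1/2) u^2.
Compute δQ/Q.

Let h = c − a = 971. δh = √(δc² + δa²) = √(46.2 + 0.00740) = 6.80, so δh/h = 0.00700.
Q is then a monomial in h, w, u:
δQ/Q = √((δh/h)² + (½·δw/w)² + (2·δu/u)²) = √(4.9e-05 + 6e-06 + 0.0558) = 0.236

0.236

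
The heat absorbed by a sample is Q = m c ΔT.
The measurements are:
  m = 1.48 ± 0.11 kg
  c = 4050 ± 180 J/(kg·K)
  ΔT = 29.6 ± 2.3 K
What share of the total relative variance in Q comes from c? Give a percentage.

(δQ/Q)² = (1·δm/m)² + (1·δc/c)² + (1·δΔT/ΔT)²
  m term: (1×0.0743)² = 0.00552
  c term: (1×0.0444)² = 0.00198
  ΔT term: (1×0.0777)² = 0.00604
Total = 0.0135. Share from c = 0.00198/0.0135 = 0.146.

14.6%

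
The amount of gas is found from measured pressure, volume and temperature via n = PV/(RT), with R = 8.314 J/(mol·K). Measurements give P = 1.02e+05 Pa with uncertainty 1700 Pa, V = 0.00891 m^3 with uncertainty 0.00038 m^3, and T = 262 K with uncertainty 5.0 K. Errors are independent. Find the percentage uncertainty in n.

Each factor contributes (exponent × relative error)² to (δn/n)²:
  (1·δP/P)² = (1×0.0167)² = 0.000278;  (1·δV/V)² = (1×0.0426)² = 0.00182;  (-1·δT/T)² = (-1×0.0191)² = 0.000364
δn/n = √(0.00246) = 0.0496

4.96%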